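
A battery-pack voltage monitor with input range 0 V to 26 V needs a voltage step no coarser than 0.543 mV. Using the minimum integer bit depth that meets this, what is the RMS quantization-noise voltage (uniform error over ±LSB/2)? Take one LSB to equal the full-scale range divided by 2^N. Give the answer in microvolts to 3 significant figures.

Range is 26 V.
26 V / 0.543 mV = 47880. Since 2^15 = 32768 and 2^16 = 65536, N = 16.
LSB = 26 V ÷ 2^16 = 26/65536 V = 396.73 µV.
RMS noise = LSB/√12 = 115 µV.

115 µV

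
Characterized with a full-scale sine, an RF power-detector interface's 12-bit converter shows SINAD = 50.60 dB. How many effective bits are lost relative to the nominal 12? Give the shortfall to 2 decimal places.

ENOB = (SINAD − 1.76)/6.02 = (50.60 − 1.76)/6.02 = 8.1130 bits.
12 − 8.1130 = 3.89 bits below nominal.

3.89 bits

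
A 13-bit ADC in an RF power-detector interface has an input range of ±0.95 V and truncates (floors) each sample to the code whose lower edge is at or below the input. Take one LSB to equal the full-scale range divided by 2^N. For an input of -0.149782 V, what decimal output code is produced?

Range = 0.95 − (-0.95) = 1.9 V. LSB = 1.9 V / 2^13 ≈ 231.9 µV.
code = ⌊(V_in − V_min)/LSB⌋ = ⌊(V_in − V_min) × 2^13 / range⌋
     = ⌊(-0.149782 − (-0.95)) × 8192 / 1.9⌋ = ⌊0.800218 × 8192/1.9⌋
     = ⌊3450.203⌋ = 3450.

3450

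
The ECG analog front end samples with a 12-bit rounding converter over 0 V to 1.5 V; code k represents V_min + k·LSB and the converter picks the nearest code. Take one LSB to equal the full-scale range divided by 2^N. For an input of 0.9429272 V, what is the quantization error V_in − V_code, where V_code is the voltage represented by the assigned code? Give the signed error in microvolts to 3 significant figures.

−66.0 µV

Span = 1.5 V. LSB = 1.5 V / 2^12 ≈ 366.2 µV.
Position in LSBs: (0.9429272 − (0)) × 4096/1.5 = 2574.8199; rounding gives k = 2575.
V_code = 0 + (2575/4096) × 1.5 = 0.9429931641 V.
e = 0.9429272 − (0.9429931641) = −66.0 µV.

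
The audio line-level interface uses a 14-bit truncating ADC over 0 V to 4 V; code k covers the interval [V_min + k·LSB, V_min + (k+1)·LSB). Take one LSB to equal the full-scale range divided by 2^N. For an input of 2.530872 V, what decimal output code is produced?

Range is 4 V. LSB = 4 V / 2^14 ≈ 244.1 µV.
(V_in − V_min) × 2^14/range = (2.530872 − (0)) × 16384/4 = 10366.452.
Floor → code = 10366.

10366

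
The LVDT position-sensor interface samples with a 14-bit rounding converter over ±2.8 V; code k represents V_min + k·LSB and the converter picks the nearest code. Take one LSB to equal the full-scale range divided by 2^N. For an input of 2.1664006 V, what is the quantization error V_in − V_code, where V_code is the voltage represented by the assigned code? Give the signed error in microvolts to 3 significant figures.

+92.0 µV

Full-scale range = 2.8 V − (-2.8 V) = 5.6 V. LSB = 5.6 V / 2^14 ≈ 341.8 µV.
(2.1664006 − (-2.8)) / LSB = 4.9664006 × 16384/5.6 = 14530.2692. Nearest integer: k = 14530.
Reconstructed level: -2.8 + 14530 × 5.6/16384 V = 2.1663085938 V.
V_in − V_code = 2.1664006 − (2.1663085938) = +92.0 µV.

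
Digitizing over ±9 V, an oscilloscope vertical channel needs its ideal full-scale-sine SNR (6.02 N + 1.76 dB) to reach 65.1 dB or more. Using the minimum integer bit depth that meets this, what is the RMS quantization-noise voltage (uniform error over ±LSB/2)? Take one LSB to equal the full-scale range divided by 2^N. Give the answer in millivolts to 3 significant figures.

2.54 mV

Span: 9 V − (-9 V) = 18 V.
Required N = ⌈(65.1 − 1.76)/6.02⌉ = ⌈10.522⌉ = 11.
One LSB is 18 V / 2048 = 8.7891 mV.
RMS noise = LSB/√12 = 2.54 mV.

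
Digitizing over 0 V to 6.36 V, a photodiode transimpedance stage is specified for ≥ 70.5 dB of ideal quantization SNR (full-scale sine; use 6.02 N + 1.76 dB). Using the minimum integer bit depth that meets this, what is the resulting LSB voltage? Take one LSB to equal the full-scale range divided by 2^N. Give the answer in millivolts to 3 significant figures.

Range is 6.36 V.
Solving 6.02 N ≥ 70.5 − 1.76: N ≥ 11.419. Round up → N = 12.
LSB = 6.36 V / 2^12 = 1.55 mV.

1.55 mV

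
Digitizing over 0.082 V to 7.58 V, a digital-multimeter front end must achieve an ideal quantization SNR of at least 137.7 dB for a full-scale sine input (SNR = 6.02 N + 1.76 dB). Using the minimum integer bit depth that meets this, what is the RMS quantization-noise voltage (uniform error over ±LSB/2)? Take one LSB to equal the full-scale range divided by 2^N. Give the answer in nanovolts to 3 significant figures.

Span: 7.58 V − (0.082 V) = 7.498 V.
Solving 6.02 N ≥ 137.7 − 1.76: N ≥ 22.581. Round up → N = 23.
One LSB is 7.498 V / 8388608 = 0.89383 µV.
RMS noise = LSB/√12 = 258 nV.

258 nV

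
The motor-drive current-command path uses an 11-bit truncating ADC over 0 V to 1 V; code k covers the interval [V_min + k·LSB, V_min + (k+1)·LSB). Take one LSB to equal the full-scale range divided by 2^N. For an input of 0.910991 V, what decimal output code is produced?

V_FS = 1 V. LSB = 1 V / 2^11 ≈ 488.3 µV.
(V_in − V_min) × 2^11/range = (0.910991 − (0)) × 2048/1 = 1865.710.
Floor → code = 1865.

1865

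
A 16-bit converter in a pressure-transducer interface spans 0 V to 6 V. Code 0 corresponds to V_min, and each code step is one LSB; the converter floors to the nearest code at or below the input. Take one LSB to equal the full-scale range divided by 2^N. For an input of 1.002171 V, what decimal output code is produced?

10946

Range is 6 V. LSB = 6 V / 2^16 ≈ 91.55 µV.
code = ⌊(V_in − V_min)/LSB⌋ = ⌊(V_in − V_min) × 2^16 / range⌋
     = ⌊(1.002171 − (0)) × 65536 / 6⌋ = ⌊1.002171 × 65536/6⌋
     = ⌊10946.380⌋ = 10946.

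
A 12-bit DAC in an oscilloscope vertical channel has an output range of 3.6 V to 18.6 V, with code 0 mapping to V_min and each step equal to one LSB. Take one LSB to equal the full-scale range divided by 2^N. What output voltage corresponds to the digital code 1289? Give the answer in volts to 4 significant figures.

Span: 18.6 V − (3.6 V) = 15 V. LSB = 15 V / 2^12.
V_out = 3.6 + 1289 × (15/4096) V
      = 3.6 V + 4.72046 V = 8.32046 V.

8.320 V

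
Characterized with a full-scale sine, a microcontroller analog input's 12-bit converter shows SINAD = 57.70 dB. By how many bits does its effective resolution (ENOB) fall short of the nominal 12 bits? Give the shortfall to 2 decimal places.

Effective bits = (57.70 − 1.76)/6.02 = 9.2924.
12 − 9.2924 = 2.71 bits below nominal.

2.71 bits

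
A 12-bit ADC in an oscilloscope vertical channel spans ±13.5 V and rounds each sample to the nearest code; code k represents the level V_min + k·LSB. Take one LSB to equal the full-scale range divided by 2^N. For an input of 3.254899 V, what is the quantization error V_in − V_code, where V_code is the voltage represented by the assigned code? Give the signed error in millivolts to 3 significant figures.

−1.45 mV

The full-scale span is 13.5 − (-13.5) = 27 V. LSB = 27 V / 2^12 ≈ 6.592 mV.
Position in LSBs: (3.254899 − (-13.5)) × 4096/27 = 2541.7802; rounding gives k = 2542.
V_code = -13.5 + (2542/4096) × 27 = 3.256347656 V.
Error = V_in − V_code = 3.254899 − (3.256347656) = −1.45 mV.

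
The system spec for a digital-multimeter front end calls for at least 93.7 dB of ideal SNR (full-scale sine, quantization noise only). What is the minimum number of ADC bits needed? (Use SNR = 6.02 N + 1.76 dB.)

16 bits

Required N = ⌈(93.7 − 1.76)/6.02⌉ = ⌈15.272⌉ = 16.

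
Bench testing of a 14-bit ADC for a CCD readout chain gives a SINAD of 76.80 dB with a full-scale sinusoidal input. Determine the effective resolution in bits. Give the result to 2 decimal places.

12.47 bits

ENOB = (76.80 − 1.76)/6.02 = 12.4651 bits.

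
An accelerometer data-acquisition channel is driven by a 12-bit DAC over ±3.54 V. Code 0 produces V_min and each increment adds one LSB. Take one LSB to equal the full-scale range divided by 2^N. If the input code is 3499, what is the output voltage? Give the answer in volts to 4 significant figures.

2.508 V

The full-scale span is 3.54 − (-3.54) = 7.08 V. LSB = 7.08 V / 2^12.
Output = V_min + (3499/4096) × range = -3.54 + 0.854248 × 7.08 V
      = -3.54 + 6.04808 = 2.50808 V.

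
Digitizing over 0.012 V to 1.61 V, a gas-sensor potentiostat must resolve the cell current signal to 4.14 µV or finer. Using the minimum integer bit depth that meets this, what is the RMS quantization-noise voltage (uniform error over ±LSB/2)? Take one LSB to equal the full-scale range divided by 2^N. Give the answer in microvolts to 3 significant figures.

Range = 1.61 − (0.012) = 1.598 V.
Need 2^N ≥ 1.598 V / 4.14 µV = 386000 → N_min = 19.
Step size = 1.598/524288 V = 3.0479 µV.
RMS noise = LSB/√12 = 0.880 µV.

0.880 µV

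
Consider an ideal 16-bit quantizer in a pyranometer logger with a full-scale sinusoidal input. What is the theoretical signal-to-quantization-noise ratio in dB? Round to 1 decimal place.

98.1 dB

Ideal quantization SNR: 6.02 × 16 + 1.76 dB = 98.1 dB.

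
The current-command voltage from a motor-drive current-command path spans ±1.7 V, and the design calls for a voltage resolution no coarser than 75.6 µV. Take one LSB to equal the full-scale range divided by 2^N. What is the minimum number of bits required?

16 bits

Full-scale range = 1.7 V − (-1.7 V) = 3.4 V.
Levels needed ≥ 3.4/75.6 µV = 44970. 2^16 = 65536 suffices, so N_min = 16.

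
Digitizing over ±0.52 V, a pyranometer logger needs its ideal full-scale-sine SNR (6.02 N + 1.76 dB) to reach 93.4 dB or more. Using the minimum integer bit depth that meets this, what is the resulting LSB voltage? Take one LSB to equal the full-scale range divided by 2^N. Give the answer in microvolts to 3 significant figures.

Range = 0.52 − (-0.52) = 1.04 V.
N ≥ (93.4 − 1.76)/6.02 = 15.223 → N_min = 16.
LSB = 1.04 V ÷ 2^16 = 1.04/65536 V = 15.9 µV.

15.9 µV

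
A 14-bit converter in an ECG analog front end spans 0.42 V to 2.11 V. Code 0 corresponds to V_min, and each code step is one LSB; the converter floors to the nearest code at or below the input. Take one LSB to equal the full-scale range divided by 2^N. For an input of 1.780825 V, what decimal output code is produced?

13192

Range = 2.11 − (0.42) = 1.69 V. LSB = 1.69 V / 2^14 ≈ 103.1 µV.
V_in − V_min = 1.780825 − (0.42) = 1.360825 V.
Divide by LSB: 1.360825 × 16384/1.69 = 13192.7555.
Truncating gives code 13192.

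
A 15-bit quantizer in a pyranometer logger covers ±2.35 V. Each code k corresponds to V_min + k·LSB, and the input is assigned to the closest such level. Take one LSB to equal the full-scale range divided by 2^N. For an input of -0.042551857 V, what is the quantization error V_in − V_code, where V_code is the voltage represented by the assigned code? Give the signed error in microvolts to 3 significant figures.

The full-scale span is 2.35 − (-2.35) = 4.7 V. LSB = 4.7 V / 2^15 ≈ 143.4 µV.
Position in LSBs: (-0.042551857 − (-2.35)) × 32768/4.7 = 16087.3321; rounding gives k = 16087.
V_code = V_min + k × range/2^15 = -2.35 + 16087 × 4.7/32768 = -0.042599487305 V.
V_in − V_code = -0.042551857 − (-0.042599487305) = +47.6 µV.

+47.6 µV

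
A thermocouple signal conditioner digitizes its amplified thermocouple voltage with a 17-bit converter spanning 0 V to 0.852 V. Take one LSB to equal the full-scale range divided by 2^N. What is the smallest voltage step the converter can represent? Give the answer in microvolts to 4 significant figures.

6.500 µV

Span = 0.852 V.
There are 2^17 = 131072 steps.
LSB = 0.852 V / 2^17 = 6.500 µV.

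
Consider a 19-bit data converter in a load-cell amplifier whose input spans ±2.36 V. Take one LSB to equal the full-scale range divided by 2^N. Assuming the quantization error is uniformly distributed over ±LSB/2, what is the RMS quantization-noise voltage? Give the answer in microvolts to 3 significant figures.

2.60 µV

Span: 2.36 V − (-2.36 V) = 4.72 V.
One LSB is 4.72 V / 524288 = 9.0027 µV.
V_rms = LSB/√12 = 9.0027 µV / √12 = 2.60 µV.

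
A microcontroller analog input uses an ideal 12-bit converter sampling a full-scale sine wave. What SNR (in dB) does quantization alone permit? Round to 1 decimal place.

For an ideal N-bit converter with full-scale sine input, SNR = 6.02 N + 1.76 dB. SNR = 6.02 × 12 + 1.76 = 72.24 + 1.76 = 74.00 dB.

74.0 dB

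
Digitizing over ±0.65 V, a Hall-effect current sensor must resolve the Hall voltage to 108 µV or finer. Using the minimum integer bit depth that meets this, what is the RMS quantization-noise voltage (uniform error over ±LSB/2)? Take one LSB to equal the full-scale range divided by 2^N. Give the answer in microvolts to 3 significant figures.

Full-scale range = 0.65 V − (-0.65 V) = 1.3 V.
Levels needed ≥ 1.3/108 µV = 12040. 2^14 = 16384 suffices, so N_min = 14.
LSB = 1.3 V ÷ 2^14 = 1.3/16384 V = 79.346 µV.
σ_q = LSB/√12 = 79.346 µV/3.4641 = 22.9 µV.

22.9 µV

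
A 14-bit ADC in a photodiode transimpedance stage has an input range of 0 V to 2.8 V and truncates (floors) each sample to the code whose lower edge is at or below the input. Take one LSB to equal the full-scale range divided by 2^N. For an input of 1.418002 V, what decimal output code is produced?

Range is 2.8 V. LSB = 2.8 V / 2^14 ≈ 170.9 µV.
V_in − V_min = 1.418002 − (0) = 1.418002 V.
Divide by LSB: 1.418002 × 16384/2.8 = 8297.3374.
Truncating gives code 8297.

8297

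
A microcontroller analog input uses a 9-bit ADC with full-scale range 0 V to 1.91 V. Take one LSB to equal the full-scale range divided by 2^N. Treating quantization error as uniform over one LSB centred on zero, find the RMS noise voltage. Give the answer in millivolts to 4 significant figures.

1.077 mV

Range is 1.91 V.
LSB = 1.91 V / 2^9 = 3.73047 mV.
For a uniform distribution on [−LSB/2, +LSB/2], V_rms = LSB/√12 = 3.73047 mV/3.4641 = 1.077 mV.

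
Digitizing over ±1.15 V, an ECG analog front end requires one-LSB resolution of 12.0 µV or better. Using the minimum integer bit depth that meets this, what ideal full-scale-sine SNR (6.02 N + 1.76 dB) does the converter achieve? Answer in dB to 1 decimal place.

Span: 1.15 V − (-1.15 V) = 2.3 V.
Levels needed ≥ 2.3/12.0 µV = 191700. 2^18 = 262144 suffices, so N_min = 18.
Ideal SNR at N = 18: 6.02·18 + 1.76 = 110.1 dB.

110.1 dB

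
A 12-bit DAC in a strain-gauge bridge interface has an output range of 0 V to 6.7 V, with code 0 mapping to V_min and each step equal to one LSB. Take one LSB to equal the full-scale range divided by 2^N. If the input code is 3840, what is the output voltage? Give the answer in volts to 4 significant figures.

Span = 6.7 V. LSB = 6.7 V / 2^12.
V_out = V_min + code × LSB = 0 V + 3840 × 6.7 V / 4096
      = 0 V + 6.28125 V = 6.28125 V.

6.281 V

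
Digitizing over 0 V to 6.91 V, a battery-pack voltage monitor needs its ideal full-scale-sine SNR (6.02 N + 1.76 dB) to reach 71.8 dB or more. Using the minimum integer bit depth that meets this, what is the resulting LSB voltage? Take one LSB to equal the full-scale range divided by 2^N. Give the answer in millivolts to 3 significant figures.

1.69 mV

Full-scale range = 6.91 V.
Solving 6.02 N ≥ 71.8 − 1.76: N ≥ 11.635. Round up → N = 12.
Step size = 6.91/4096 V = 1.69 mV.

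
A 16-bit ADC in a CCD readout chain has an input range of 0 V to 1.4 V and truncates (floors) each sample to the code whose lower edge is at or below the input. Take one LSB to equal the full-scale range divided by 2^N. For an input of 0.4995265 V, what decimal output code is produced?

Range is 1.4 V. LSB = 1.4 V / 2^16 ≈ 21.36 µV.
(V_in − V_min) × 2^16/range = (0.4995265 − (0)) × 65536/1.4 = 23383.549.
Floor → code = 23383.

23383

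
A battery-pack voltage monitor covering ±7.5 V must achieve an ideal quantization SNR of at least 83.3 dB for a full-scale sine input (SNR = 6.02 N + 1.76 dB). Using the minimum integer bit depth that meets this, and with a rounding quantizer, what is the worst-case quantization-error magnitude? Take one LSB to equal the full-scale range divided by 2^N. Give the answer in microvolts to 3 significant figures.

458 µV

The full-scale span is 7.5 − (-7.5) = 15 V.
6.02 N + 1.76 ≥ 83.3 gives N ≥ 13.545, so the minimum integer is 14.
LSB = 15 V / 2^14 = 0.91553 mV.
|e|_max = LSB/2 = 458 µV.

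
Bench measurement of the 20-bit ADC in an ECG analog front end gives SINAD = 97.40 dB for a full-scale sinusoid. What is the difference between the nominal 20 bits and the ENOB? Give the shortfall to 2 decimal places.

4.11 bits

N_eff = (97.40 − 1.76)/6.02 = 15.8870 bits.
20 − 15.8870 = 4.11 bits below nominal.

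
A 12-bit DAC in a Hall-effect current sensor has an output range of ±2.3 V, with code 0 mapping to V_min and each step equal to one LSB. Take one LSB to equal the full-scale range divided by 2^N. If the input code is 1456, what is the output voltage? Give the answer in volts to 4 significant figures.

-0.6648 V

Range = 2.3 − (-2.3) = 4.6 V. LSB = 4.6 V / 2^12.
Output = V_min + (1456/4096) × range = -2.3 + 0.355469 × 4.6 V
      = -2.3 V + 1.63516 V = -0.664844 V.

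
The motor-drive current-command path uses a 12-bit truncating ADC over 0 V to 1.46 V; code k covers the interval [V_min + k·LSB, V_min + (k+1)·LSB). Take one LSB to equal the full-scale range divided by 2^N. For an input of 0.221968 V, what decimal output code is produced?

Span = 1.46 V. LSB = 1.46 V / 2^12 ≈ 356.4 µV.
code = ⌊(V_in − V_min)/LSB⌋ = ⌊(V_in − V_min) × 2^12 / range⌋
     = ⌊(0.221968 − (0)) × 4096 / 1.46⌋ = ⌊0.221968 × 4096/1.46⌋
     = ⌊622.727⌋ = 622.

622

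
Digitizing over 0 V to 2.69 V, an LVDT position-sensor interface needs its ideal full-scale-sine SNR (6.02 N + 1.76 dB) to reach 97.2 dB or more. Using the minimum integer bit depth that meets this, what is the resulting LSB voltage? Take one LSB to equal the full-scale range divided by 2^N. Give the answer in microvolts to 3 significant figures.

Span = 2.69 V.
Solving 6.02 N ≥ 97.2 − 1.76: N ≥ 15.854. Round up → N = 16.
LSB = 2.69 V ÷ 2^16 = 2.69/65536 V = 41.0 µV.

41.0 µV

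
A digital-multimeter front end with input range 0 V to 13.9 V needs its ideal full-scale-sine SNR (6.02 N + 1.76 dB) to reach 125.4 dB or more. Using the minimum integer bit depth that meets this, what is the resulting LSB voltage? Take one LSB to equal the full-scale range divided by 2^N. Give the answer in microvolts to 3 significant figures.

Full-scale range = 13.9 V.
6.02 N + 1.76 ≥ 125.4 gives N ≥ 20.538, so the minimum integer is 21.
One LSB is 13.9 V / 2097152 = 6.63 µV.

6.63 µV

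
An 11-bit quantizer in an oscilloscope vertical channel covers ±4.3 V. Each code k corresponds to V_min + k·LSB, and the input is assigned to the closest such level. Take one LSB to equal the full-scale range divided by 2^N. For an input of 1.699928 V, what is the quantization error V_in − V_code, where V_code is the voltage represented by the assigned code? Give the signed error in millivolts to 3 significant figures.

Range = 4.3 − (-4.3) = 8.6 V. LSB = 8.6 V / 2^11 ≈ 4.199 mV.
Position in LSBs: (1.699928 − (-4.3)) × 2048/8.6 = 1428.8201; rounding gives k = 1429.
V_code = V_min + k × range/2^11 = -4.3 + 1429 × 8.6/2048 = 1.700683594 V.
e = 1.699928 − (1.700683594) = −0.756 mV.

−0.756 mV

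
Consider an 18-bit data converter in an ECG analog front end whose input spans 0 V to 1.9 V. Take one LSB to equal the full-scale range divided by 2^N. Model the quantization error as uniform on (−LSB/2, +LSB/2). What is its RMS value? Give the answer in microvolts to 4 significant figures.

Full-scale range = 1.9 V.
One LSB is 1.9 V / 262144 = 7.24792 µV.
V_rms = LSB/√12 = 7.24792 µV / √12 = 2.092 µV.

2.092 µV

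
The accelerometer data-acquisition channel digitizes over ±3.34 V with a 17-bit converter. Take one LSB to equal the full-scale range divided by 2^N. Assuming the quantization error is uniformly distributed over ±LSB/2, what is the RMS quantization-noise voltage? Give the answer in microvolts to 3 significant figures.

14.7 µV

Span: 3.34 V − (-3.34 V) = 6.68 V.
LSB = 6.68 V ÷ 2^17 = 6.68/131072 V = 50.964 µV.
V_rms = LSB/√12 = 50.964 µV / √12 = 14.7 µV.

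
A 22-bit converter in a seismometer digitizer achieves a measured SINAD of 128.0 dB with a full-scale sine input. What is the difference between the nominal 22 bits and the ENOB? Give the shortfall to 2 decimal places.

N_eff = (128.0 − 1.76)/6.02 = 20.9701 bits.
Shortfall = 22 − 20.9701 = 1.0299 bits.

1.03 bits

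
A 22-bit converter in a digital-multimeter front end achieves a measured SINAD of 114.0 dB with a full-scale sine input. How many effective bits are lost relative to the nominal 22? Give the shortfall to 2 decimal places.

3.36 bits

N_eff = (114.0 − 1.76)/6.02 = 18.6445 bits.
22 − 18.6445 = 3.36 bits below nominal.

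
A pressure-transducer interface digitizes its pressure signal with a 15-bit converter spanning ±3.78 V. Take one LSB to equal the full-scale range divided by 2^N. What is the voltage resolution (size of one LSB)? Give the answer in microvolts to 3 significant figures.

231 µV

Span: 3.78 V − (-3.78 V) = 7.56 V.
2^15 = 32768 levels.
LSB = 7.56 V ÷ 2^15 = 7.56/32768 V = 231 µV.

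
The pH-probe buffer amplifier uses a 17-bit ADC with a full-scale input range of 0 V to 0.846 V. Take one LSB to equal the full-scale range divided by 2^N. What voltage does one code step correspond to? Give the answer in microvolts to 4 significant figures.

Span = 0.846 V.
Number of codes = 2^17 = 131072.
LSB = 0.846 V / 2^17 = 6.454 µV.

6.454 µV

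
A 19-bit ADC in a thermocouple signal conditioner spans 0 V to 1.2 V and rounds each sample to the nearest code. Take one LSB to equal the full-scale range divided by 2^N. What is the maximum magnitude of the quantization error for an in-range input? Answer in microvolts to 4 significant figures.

1.144 µV

V_FS = 1.2 V.
Step size = 1.2/524288 V = 2.28882 µV.
A rounding quantizer has |error| ≤ LSB/2 = 1.144 µV.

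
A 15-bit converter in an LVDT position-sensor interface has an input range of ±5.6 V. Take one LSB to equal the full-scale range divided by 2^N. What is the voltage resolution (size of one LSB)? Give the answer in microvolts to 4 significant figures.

341.8 µV

The full-scale span is 5.6 − (-5.6) = 11.2 V.
2^15 = 32768 levels.
Step size = 11.2/32768 V = 341.8 µV.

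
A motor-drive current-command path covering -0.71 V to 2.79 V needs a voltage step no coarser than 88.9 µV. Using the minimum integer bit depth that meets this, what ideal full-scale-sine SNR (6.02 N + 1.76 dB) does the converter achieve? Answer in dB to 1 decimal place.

98.1 dB

Span: 2.79 V − (-0.71 V) = 3.5 V.
Levels needed ≥ 3.5/88.9 µV = 39370. 2^16 = 65536 suffices, so N_min = 16.
SNR = 6.02 × 16 + 1.76 = 98.08 dB.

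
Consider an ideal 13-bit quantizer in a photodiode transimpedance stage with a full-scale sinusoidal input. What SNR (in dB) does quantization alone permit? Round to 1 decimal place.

For an ideal N-bit converter with full-scale sine input, SNR = 6.02 N + 1.76 dB. SNR = 6.02 × 13 + 1.76 = 78.26 + 1.76 = 80.02 dB.

80.0 dB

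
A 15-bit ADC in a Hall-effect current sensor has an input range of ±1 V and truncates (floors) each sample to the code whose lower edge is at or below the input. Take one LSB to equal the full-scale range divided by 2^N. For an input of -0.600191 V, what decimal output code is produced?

6550

The full-scale span is 1 − (-1) = 2 V. LSB = 2 V / 2^15 ≈ 61.04 µV.
code = ⌊(V_in − V_min)/LSB⌋ = ⌊(V_in − V_min) × 2^15 / range⌋
     = ⌊(-0.600191 − (-1)) × 32768 / 2⌋ = ⌊0.399809 × 32768/2⌋
     = ⌊6550.471⌋ = 6550.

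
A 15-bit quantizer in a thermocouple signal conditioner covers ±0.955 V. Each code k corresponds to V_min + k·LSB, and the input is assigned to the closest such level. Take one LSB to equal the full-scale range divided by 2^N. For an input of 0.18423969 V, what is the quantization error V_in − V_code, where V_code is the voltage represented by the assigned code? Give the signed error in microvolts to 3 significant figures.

−10.5 µV

Full-scale range = 0.955 V − (-0.955 V) = 1.91 V. LSB = 1.91 V / 2^15 ≈ 58.29 µV.
(V_in − V_min)/LSB = (0.18423969 − (-0.955)) × 32768/1.91 = 19544.8200 → nearest code k = 19545.
Reconstructed level: -0.955 + 19545 × 1.91/32768 V = 0.18425018311 V.
Error = V_in − V_code = 0.18423969 − (0.18425018311) = −10.5 µV.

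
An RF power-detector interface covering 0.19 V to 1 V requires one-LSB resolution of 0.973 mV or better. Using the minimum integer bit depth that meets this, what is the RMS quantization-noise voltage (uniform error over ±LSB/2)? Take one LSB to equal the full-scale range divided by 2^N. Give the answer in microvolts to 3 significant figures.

228 µV

Full-scale range = 1 V − (0.19 V) = 0.81 V.
Levels needed ≥ 0.81/0.973 mV = 832.5. 2^10 = 1024 suffices, so N_min = 10.
LSB = 0.81 V / 2^10 = 0.79102 mV.
σ_q = LSB/√12 = 0.79102 mV/3.4641 = 228 µV.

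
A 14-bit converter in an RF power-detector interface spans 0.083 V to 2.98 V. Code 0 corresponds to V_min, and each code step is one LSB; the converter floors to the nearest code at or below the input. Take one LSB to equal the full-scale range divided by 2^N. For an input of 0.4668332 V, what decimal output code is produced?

2170

Full-scale range = 2.98 V − (0.083 V) = 2.897 V. LSB = 2.897 V / 2^14 ≈ 176.8 µV.
V_in − V_min = 0.4668332 − (0.083) = 0.3838332 V.
Divide by LSB: 0.3838332 × 16384/2.897 = 2170.7708.
Truncating gives code 2170.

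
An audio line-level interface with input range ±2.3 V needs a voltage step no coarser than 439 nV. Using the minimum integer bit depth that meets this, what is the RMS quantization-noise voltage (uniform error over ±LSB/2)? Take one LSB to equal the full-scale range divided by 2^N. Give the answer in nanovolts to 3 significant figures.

79.1 nV

Span: 2.3 V − (-2.3 V) = 4.6 V.
4.6 V / 439 nV = 1.048e7. Since 2^23 = 8388608 and 2^24 = 16777216, N = 24.
LSB = 4.6 V ÷ 2^24 = 4.6/16777216 V = 274.18 nV.
σ_q = LSB/√12 = 274.18 nV/3.4641 = 79.1 nV.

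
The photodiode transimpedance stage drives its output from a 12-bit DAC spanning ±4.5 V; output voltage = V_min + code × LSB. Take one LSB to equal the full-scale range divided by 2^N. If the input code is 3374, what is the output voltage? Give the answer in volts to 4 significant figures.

2.914 V

The full-scale span is 4.5 − (-4.5) = 9 V. LSB = 9 V / 2^12.
V_out = -4.5 + 3374 × (9/4096) V
      = -4.5 + 7.41357 = 2.91357 V.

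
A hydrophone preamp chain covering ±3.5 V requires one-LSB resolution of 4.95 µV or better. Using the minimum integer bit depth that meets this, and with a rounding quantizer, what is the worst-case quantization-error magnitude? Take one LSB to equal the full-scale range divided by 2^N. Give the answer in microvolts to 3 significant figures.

1.67 µV

The full-scale span is 3.5 − (-3.5) = 7 V.
Required number of levels: 7/4.95 µV = 1.4141e6; smallest N with 2^N ≥ that is 21.
Step size = 7/2097152 V = 3.3379 µV.
|e|_max = LSB/2 = 1.67 µV.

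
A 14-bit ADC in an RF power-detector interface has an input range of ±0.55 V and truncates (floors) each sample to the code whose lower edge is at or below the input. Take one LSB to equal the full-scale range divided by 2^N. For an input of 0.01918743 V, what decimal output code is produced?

8477

The full-scale span is 0.55 − (-0.55) = 1.1 V. LSB = 1.1 V / 2^14 ≈ 67.14 µV.
(V_in − V_min) × 2^14/range = (0.01918743 − (-0.55)) × 16384/1.1 = 8477.788.
Floor → code = 8477.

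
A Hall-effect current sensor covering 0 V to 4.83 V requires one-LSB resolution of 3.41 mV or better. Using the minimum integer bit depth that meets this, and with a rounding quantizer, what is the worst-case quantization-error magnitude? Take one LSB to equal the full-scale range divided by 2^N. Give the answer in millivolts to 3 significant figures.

1.18 mV

Span = 4.83 V.
Need 2^N ≥ 4.83 V / 3.41 mV = 1416 → N_min = 11.
One LSB is 4.83 V / 2048 = 2.3584 mV.
Half an LSB is 1.18 mV.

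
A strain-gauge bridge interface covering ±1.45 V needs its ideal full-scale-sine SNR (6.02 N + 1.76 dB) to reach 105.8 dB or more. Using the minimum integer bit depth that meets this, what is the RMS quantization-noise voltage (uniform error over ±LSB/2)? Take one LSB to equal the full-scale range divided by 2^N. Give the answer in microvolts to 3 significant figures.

The full-scale span is 1.45 − (-1.45) = 2.9 V.
6.02 N + 1.76 ≥ 105.8 gives N ≥ 17.282, so the minimum integer is 18.
LSB = 2.9 V / 2^18 = 11.063 µV.
RMS noise = LSB/√12 = 3.19 µV.

3.19 µV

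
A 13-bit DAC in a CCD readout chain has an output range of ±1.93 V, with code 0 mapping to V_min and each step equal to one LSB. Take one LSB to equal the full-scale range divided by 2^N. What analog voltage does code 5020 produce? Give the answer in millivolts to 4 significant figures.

435.4 mV

Full-scale range = 1.93 V − (-1.93 V) = 3.86 V. LSB = 3.86 V / 2^13.
V_out = -1.93 + 5020 × (3.86/8192) V
      = -1.93 V + 2.36538 V = 0.435381 V.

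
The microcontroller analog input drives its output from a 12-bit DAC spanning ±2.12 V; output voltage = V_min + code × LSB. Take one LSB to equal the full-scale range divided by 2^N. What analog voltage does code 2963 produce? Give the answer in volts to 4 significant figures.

Span: 2.12 V − (-2.12 V) = 4.24 V. LSB = 4.24 V / 2^12.
V_out = V_min + code × LSB = -2.12 V + 2963 × 4.24 V / 4096
      = -2.12 + 3.06717 = 0.947168 V.

0.9472 V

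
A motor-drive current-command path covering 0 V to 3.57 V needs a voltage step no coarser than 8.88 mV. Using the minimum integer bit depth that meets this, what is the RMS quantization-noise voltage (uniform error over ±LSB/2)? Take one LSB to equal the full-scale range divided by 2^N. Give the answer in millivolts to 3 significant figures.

2.01 mV

Span = 3.57 V.
Required number of levels: 3.57/8.88 mV = 402.03; smallest N with 2^N ≥ that is 9.
LSB = 3.57 V / 2^9 = 6.9727 mV.
σ_q = LSB/√12 = 6.9727 mV/3.4641 = 2.01 mV.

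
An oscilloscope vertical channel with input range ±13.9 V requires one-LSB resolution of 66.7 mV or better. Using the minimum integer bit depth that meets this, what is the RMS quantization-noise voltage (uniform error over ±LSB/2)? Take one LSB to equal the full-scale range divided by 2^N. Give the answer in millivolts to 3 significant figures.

The full-scale span is 13.9 − (-13.9) = 27.8 V.
Need 2^N ≥ 27.8 V / 66.7 mV = 416.8 → N_min = 9.
LSB = 27.8 V / 2^9 = 54.297 mV.
σ_q = LSB/√12 = 54.297 mV/3.4641 = 15.7 mV.

15.7 mV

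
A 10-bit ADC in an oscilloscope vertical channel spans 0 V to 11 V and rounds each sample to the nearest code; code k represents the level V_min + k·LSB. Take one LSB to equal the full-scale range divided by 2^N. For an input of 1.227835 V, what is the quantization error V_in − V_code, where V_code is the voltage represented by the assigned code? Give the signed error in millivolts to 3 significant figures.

+3.23 mV

Range is 11 V. LSB = 11 V / 2^10 ≈ 10.74 mV.
Position in LSBs: (1.227835 − (0)) × 1024/11 = 114.3003; rounding gives k = 114.
V_code = 0 + (114/1024) × 11 = 1.224609375 V.
Error = V_in − V_code = 1.227835 − (1.224609375) = +3.23 mV.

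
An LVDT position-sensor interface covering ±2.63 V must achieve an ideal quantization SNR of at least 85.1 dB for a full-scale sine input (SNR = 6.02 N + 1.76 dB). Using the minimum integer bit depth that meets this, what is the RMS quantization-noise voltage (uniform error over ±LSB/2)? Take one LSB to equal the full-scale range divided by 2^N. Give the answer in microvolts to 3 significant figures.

Span: 2.63 V − (-2.63 V) = 5.26 V.
N ≥ (85.1 − 1.76)/6.02 = 13.844 → N_min = 14.
Step size = 5.26/16384 V = 321.04 µV.
V_rms = LSB/√12 = 92.7 µV.

92.7 µV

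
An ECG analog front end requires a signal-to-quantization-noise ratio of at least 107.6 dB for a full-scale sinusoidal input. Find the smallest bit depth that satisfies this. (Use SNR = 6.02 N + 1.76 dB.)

18 bits

Required N = ⌈(107.6 − 1.76)/6.02⌉ = ⌈17.581⌉ = 18.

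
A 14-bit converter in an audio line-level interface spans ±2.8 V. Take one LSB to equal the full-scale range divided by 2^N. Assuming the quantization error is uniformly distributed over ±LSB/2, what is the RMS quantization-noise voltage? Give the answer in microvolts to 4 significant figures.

Span: 2.8 V − (-2.8 V) = 5.6 V.
One LSB is 5.6 V / 16384 = 341.797 µV.
V_rms = LSB/√12 = 341.797 µV / √12 = 98.67 µV.

98.67 µV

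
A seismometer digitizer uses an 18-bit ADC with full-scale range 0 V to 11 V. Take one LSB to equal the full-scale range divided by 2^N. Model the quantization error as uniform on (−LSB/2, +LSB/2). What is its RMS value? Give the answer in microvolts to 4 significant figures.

12.11 µV

Range is 11 V.
One LSB is 11 V / 262144 = 41.9617 µV.
V_rms = LSB/√12 = 41.9617 µV / √12 = 12.11 µV.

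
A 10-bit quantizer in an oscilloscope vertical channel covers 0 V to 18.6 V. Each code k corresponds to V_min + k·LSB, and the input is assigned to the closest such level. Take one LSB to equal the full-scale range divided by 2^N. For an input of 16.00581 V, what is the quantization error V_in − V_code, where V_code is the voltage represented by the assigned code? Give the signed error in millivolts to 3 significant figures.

+3.27 mV

Range is 18.6 V. LSB = 18.6 V / 2^10 ≈ 18.16 mV.
(16.00581 − (0)) / LSB = 16.00581 × 1024/18.6 = 881.1801. Nearest integer: k = 881.
V_code = V_min + k × range/2^10 = 0 + 881 × 18.6/1024 = 16.00253906 V.
V_in − V_code = 16.00581 − (16.00253906) = +3.27 mV.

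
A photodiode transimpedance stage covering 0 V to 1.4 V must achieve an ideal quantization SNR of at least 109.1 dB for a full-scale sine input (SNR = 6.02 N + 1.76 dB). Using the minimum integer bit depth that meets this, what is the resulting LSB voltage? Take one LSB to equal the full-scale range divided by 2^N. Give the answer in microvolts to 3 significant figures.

Span = 1.4 V.
Solving 6.02 N ≥ 109.1 − 1.76: N ≥ 17.831. Round up → N = 18.
One LSB is 1.4 V / 262144 = 5.34 µV.

5.34 µV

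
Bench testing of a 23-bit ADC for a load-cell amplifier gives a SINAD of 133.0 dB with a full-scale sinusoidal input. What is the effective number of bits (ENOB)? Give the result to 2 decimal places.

21.80 bits

ENOB = (133.0 − 1.76)/6.02 = 21.8007 bits.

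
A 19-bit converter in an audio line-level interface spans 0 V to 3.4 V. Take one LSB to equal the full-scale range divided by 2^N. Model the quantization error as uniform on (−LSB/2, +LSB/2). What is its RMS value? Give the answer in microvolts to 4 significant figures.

Range is 3.4 V.
One LSB is 3.4 V / 524288 = 6.48499 µV.
RMS of a uniform error over width LSB is LSB/√12 = 1.872 µV.

1.872 µV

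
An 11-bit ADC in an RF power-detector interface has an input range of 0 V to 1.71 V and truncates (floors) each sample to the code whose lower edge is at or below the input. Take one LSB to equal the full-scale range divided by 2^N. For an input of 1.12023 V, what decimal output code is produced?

Range is 1.71 V. LSB = 1.71 V / 2^11 ≈ 0.8350 mV.
code = ⌊(V_in − V_min)/LSB⌋ = ⌊(V_in − V_min) × 2^11 / range⌋
     = ⌊(1.12023 − (0)) × 2048 / 1.71⌋ = ⌊1.12023 × 2048/1.71⌋
     = ⌊1341.656⌋ = 1341.

1341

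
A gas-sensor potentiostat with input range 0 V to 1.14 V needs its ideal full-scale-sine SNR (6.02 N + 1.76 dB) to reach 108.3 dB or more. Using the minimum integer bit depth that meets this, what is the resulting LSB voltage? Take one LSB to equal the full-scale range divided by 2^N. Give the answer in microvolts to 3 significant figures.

4.35 µV

Full-scale range = 1.14 V.
N ≥ (108.3 − 1.76)/6.02 = 17.698 → N_min = 18.
Step size = 1.14/262144 V = 4.35 µV.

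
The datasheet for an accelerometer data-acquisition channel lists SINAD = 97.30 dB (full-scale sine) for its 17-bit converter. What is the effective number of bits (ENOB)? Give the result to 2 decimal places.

Inverting SNR = 6.02 N + 1.76: N_eff = (97.30 − 1.76)/6.02 = 15.8704.

15.87 bits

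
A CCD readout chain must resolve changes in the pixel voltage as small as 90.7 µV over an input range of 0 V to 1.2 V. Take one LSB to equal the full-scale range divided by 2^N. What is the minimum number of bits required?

14 bits

Full-scale range = 1.2 V.
Levels needed ≥ 1.2/90.7 µV = 13230. 2^14 = 16384 suffices, so N_min = 14.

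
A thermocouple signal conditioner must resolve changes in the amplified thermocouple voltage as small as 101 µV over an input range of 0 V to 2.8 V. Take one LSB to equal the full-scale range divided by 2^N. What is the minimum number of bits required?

15 bits

V_FS = 2.8 V.
Required number of levels: 2.8/101 µV = 27723; smallest N with 2^N ≥ that is 15.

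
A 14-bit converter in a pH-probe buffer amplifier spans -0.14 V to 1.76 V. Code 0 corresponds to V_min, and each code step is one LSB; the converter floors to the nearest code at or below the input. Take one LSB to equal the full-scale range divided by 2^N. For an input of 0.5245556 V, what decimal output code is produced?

Range = 1.76 − (-0.14) = 1.9 V. LSB = 1.9 V / 2^14 ≈ 116.0 µV.
V_in − V_min = 0.5245556 − (-0.14) = 0.6645556 V.
Divide by LSB: 0.6645556 × 16384/1.9 = 5730.5679.
Truncating gives code 5730.

5730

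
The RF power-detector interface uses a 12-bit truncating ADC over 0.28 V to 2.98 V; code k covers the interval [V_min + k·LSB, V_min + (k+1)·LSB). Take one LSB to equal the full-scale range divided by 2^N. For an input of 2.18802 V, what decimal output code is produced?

2894

Range = 2.98 − (0.28) = 2.7 V. LSB = 2.7 V / 2^12 ≈ 0.6592 mV.
code = ⌊(V_in − V_min)/LSB⌋ = ⌊(V_in − V_min) × 2^12 / range⌋
     = ⌊(2.18802 − (0.28)) × 4096 / 2.7⌋ = ⌊1.90802 × 4096/2.7⌋
     = ⌊2894.537⌋ = 2894.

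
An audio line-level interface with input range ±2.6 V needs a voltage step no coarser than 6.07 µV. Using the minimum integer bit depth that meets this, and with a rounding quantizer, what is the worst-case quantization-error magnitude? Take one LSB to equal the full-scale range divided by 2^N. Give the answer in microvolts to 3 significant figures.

The full-scale span is 2.6 − (-2.6) = 5.2 V.
Levels needed ≥ 5.2/6.07 µV = 856700. 2^20 = 1048576 suffices, so N_min = 20.
LSB = 5.2 V ÷ 2^20 = 5.2/1048576 V = 4.9591 µV.
Half an LSB is 2.48 µV.

2.48 µV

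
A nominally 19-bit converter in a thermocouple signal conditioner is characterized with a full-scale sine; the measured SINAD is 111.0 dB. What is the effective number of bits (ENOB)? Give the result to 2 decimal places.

18.15 bits

ENOB = (SINAD − 1.76) / 6.02 = (111.0 − 1.76) / 6.02 = 109.24 / 6.02 = 18.1462.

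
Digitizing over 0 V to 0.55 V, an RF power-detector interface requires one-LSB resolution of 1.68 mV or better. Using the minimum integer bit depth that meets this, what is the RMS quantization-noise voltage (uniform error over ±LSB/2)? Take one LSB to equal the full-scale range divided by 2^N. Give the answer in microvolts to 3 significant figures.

310 µV

Span = 0.55 V.
Levels needed ≥ 0.55/1.68 mV = 327.4. 2^9 = 512 suffices, so N_min = 9.
LSB = 0.55 V ÷ 2^9 = 0.55/512 V = 1.0742 mV.
RMS noise = LSB/√12 = 310 µV.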